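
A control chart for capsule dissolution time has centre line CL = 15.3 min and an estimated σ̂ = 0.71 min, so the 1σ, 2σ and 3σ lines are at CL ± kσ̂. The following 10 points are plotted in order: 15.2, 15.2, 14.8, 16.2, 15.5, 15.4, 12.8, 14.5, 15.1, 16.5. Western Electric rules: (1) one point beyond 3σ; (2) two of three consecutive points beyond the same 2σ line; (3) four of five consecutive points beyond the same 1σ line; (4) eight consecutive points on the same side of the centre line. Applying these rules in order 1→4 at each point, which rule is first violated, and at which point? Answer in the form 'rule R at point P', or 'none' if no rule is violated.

Zone of each point (C = within 1σ̂, B = 1σ̂–2σ̂, A = 2σ̂–3σ̂, * = beyond 3σ̂; sign = side of CL): 1:-C, 2:-C, 3:-C, 4:+B, 5:+C, 6:+C, 7:-*, 8:-B, 9:-C, 10:+B
Rule 1 (one point beyond the 3σ limits) is satisfied at point 7.

rule 1 at point 7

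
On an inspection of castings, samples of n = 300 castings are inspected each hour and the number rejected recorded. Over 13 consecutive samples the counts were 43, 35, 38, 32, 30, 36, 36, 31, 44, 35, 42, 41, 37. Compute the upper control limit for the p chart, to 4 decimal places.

0.1800

p̄ = Σdᵢ / (k·n) = 480 / (13 × 300) = 0.12308
UCL = p̄ + 3·√(p̄(1−p̄)/n) = 0.12308 + 3 × √(0.12308×0.87692/300) = 0.12308 + 3 × 0.01897 = 0.17998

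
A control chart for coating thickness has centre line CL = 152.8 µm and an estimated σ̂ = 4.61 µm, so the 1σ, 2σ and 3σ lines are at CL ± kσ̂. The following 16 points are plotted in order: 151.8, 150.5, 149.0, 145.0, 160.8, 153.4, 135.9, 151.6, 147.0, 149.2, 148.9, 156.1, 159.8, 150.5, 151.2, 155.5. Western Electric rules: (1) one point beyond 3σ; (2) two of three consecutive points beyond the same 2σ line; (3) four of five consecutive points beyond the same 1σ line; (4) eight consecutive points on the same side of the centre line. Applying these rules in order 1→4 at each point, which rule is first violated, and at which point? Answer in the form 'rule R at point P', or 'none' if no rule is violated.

rule 1 at point 7

Zone of each point (C = within 1σ̂, B = 1σ̂–2σ̂, A = 2σ̂–3σ̂, * = beyond 3σ̂; sign = side of CL): 1:-C, 2:-C, 3:-C, 4:-B, 5:+B, 6:+C, 7:-*, 8:-C, 9:-B, 10:-C, 11:-C, 12:+C, 13:+B, 14:-C, 15:-C, 16:+C
Rule 1 (one point beyond the 3σ limits) is satisfied at point 7.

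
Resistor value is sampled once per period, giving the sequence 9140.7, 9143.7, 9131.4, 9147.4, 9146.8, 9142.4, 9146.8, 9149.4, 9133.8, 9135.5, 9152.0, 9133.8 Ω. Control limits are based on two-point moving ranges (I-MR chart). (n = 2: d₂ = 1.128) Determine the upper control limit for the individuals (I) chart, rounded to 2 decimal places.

X̄ = (9140.7 + 9143.7 + 9131.4 + 9147.4 + 9146.8 + 9142.4 + 9146.8 + 9149.4 + 9133.8 + 9135.5 + 9152.0 + 9133.8) / 12 = 9141.9750
Moving ranges: 3.0, 12.3, 16.0, 0.6, 4.4, 4.4, 2.6, 15.6, 1.7, 16.5, 18.2; M̄R̄ = 95.3000 / 11 = 8.6636
UCL = X̄ + 3·M̄R̄/d₂ = 9141.9750 + 3 × 8.6636 / 1.128 = 9165.0166

9165.02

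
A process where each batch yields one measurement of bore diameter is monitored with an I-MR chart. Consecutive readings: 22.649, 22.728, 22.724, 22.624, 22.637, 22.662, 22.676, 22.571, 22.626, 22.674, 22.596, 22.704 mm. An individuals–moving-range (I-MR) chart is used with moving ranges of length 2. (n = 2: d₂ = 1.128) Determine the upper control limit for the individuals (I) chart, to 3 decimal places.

X̄ = (22.649 + 22.728 + 22.724 + 22.624 + 22.637 + 22.662 + 22.676 + 22.571 + 22.626 + 22.674 + 22.596 + 22.704) / 12 = 22.6559
Moving ranges: 0.079, 0.004, 0.100, 0.013, 0.025, 0.014, 0.105, 0.055, 0.048, 0.078, 0.108; M̄R̄ = 0.6290 / 11 = 0.0572
UCL = X̄ + 3·M̄R̄/d₂ = 22.6559 + 3 × 0.0572 / 1.128 = 22.8080

22.808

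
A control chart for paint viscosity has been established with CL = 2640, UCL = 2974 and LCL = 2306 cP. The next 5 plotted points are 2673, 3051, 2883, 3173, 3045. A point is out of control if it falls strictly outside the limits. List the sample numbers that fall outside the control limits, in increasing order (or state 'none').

Compare each point to [2306, 2974]: sample 2 = 3051 > UCL; sample 4 = 3173 > UCL; sample 5 = 3045 > UCL.

2, 4, 5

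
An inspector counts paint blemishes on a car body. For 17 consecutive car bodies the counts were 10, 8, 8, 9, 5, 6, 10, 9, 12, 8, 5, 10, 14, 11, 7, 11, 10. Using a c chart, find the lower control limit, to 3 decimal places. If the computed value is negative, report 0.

0.000

c̄ = (10 + 8 + 8 + 9 + 5 + 6 + 10 + 9 + 12 + 8 + 5 + 10 + 14 + 11 + 7 + 11 + 10) / 17 = 153 / 17 = 9.0000
LCL = c̄ − 3√c̄ = 9.0000 − 3 × 3.0000 = 0.0000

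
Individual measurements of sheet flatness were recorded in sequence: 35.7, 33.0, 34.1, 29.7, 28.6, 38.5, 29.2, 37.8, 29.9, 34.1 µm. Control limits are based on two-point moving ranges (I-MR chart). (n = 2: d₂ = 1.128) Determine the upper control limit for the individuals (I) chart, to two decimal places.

X̄ = (35.7 + 33.0 + 34.1 + 29.7 + 28.6 + 38.5 + 29.2 + 37.8 + 29.9 + 34.1) / 10 = 33.0600
Moving ranges: 2.7, 1.1, 4.4, 1.1, 9.9, 9.3, 8.6, 7.9, 4.2; M̄R̄ = 49.2000 / 9 = 5.4667
UCL = X̄ + 3·M̄R̄/d₂ = 33.0600 + 3 × 5.4667 / 1.128 = 47.5990

47.60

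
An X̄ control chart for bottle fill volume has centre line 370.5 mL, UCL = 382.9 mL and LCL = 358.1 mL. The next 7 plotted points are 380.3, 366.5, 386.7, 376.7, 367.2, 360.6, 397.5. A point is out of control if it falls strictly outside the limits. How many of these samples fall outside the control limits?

Compare each point to [358.1, 382.9]: sample 3 = 386.7 > UCL; sample 7 = 397.5 > UCL.

2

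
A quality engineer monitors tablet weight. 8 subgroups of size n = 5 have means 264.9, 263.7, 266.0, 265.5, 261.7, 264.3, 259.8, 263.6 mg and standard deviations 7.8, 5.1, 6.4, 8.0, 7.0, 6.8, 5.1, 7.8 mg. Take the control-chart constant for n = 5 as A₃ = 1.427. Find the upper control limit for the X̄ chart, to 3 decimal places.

273.320

X̄̄ = (264.9 + 263.7 + 266.0 + 265.5 + 261.7 + 264.3 + 259.8 + 263.6) / 8 = 263.6875
s̄ = (7.8 + 5.1 + 6.4 + 8.0 + 7.0 + 6.8 + 5.1 + 7.8) / 8 = 6.7500
UCL = X̄̄ + A₃·s̄ = 263.6875 + 1.427 × 6.7500 = 273.3197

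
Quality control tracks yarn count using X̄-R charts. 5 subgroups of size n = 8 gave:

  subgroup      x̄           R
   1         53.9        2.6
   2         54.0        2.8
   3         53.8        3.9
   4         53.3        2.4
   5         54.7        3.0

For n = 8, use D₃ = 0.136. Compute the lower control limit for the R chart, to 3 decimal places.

0.400

R̄ = (2.6 + 2.8 + 3.9 + 2.4 + 3.0) / 5 = 14.7000 / 5 = 2.9400
LCL_R = D₃·R̄ = 0.136 × 2.9400 = 0.3998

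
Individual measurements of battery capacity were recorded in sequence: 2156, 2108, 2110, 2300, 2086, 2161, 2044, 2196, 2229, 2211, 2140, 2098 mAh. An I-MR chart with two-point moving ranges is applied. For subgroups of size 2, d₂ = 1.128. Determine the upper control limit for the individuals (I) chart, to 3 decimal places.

X̄ = (2156 + 2108 + 2110 + 2300 + 2086 + 2161 + 2044 + 2196 + 2229 + 2211 + 2140 + 2098) / 12 = 2153.2500
Moving ranges: 48, 2, 190, 214, 75, 117, 152, 33, 18, 71, 42; M̄R̄ = 962.0000 / 11 = 87.4545
UCL = X̄ + 3·M̄R̄/d₂ = 2153.2500 + 3 × 87.4545 / 1.128 = 2385.8419

2385.842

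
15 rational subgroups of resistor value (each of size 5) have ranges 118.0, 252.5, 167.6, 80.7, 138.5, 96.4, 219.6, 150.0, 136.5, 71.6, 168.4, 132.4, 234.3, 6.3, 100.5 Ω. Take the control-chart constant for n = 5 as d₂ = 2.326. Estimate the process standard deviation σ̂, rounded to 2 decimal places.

R̄ = (118.0 + 252.5 + 167.6 + 80.7 + 138.5 + 96.4 + 219.6 + 150.0 + 136.5 + 71.6 + 168.4 + 132.4 + 234.3 + 6.3 + 100.5) / 15 = 138.2200
σ̂ = R̄ / d₂ = 138.2200 / 2.326 = 59.4239

59.42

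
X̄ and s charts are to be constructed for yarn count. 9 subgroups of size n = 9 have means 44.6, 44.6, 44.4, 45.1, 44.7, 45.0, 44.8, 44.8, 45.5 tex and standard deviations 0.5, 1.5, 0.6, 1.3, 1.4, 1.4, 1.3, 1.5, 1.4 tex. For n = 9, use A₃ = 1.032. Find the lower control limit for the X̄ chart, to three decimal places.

43.583

X̄̄ = (44.6 + 44.6 + 44.4 + 45.1 + 44.7 + 45.0 + 44.8 + 44.8 + 45.5) / 9 = 44.8333
s̄ = (0.5 + 1.5 + 0.6 + 1.3 + 1.4 + 1.4 + 1.3 + 1.5 + 1.4) / 9 = 1.2111
LCL = X̄̄ − A₃·s̄ = 44.8333 − 1.032 × 1.2111 = 43.5835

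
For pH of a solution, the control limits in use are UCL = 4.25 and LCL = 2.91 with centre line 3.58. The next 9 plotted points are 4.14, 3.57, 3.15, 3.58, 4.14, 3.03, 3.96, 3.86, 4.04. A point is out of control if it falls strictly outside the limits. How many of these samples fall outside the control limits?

All 9 points lie within [2.91, 4.25].

0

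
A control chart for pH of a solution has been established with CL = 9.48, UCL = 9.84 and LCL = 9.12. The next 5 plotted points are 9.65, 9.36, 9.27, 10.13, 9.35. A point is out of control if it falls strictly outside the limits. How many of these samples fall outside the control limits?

1

Compare each point to [9.12, 9.84]: sample 4 = 10.13 > UCL.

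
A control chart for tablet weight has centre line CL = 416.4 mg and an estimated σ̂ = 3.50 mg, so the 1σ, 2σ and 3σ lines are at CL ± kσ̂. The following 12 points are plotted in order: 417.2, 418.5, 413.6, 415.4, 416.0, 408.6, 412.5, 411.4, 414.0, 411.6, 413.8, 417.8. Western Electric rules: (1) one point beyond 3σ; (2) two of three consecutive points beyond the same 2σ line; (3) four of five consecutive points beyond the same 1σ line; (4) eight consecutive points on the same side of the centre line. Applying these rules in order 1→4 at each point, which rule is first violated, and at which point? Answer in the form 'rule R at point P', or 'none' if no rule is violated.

rule 3 at point 10

Zone of each point (C = within 1σ̂, B = 1σ̂–2σ̂, A = 2σ̂–3σ̂, * = beyond 3σ̂; sign = side of CL): 1:+C, 2:+C, 3:-C, 4:-C, 5:-C, 6:-A, 7:-B, 8:-B, 9:-C, 10:-B, 11:-C, 12:+C
Rule 3 (four of five consecutive points beyond the same 1σ limit) is satisfied at point 10.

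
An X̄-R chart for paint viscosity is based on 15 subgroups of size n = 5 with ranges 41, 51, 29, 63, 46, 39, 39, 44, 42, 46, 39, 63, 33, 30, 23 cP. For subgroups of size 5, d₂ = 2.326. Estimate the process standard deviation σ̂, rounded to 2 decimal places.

18.00

R̄ = (41 + 51 + 29 + 63 + 46 + 39 + 39 + 44 + 42 + 46 + 39 + 63 + 33 + 30 + 23) / 15 = 41.8667
σ̂ = R̄ / d₂ = 41.8667 / 2.326 = 17.9994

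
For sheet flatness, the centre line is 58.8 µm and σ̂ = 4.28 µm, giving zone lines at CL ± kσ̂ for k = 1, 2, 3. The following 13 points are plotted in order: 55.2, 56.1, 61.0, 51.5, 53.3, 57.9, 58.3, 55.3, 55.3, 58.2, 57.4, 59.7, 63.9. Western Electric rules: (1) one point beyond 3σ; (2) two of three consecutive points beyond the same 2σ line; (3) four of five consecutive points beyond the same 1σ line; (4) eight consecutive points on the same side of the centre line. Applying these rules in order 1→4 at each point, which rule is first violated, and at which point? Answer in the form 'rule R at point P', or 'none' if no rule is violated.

rule 4 at point 11

Zone of each point (C = within 1σ̂, B = 1σ̂–2σ̂, A = 2σ̂–3σ̂, * = beyond 3σ̂; sign = side of CL): 1:-C, 2:-C, 3:+C, 4:-B, 5:-B, 6:-C, 7:-C, 8:-C, 9:-C, 10:-C, 11:-C, 12:+C, 13:+B
Rule 4 (eight consecutive points on the same side of the centre line) is satisfied at point 11.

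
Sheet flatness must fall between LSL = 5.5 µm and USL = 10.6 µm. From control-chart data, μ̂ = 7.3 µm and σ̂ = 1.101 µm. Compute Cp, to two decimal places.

Cp = (USL − LSL) / (6σ̂) = (10.6 − 5.5) / (6 × 1.101) = 5.1000 / 6.6060 = 0.7720

0.77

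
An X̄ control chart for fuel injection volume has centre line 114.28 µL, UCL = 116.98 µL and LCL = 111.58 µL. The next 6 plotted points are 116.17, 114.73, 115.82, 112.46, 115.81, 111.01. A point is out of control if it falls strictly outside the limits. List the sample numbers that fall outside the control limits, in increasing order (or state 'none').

Compare each point to [111.58, 116.98]: sample 6 = 111.01 < LCL.

6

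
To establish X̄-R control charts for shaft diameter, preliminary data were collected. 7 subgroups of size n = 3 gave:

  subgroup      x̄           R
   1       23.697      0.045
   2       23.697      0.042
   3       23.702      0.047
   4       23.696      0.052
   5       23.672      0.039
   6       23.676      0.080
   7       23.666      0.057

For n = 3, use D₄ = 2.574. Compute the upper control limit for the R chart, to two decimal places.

0.13

R̄ = (0.045 + 0.042 + 0.047 + 0.052 + 0.039 + 0.080 + 0.057) / 7 = 0.3620 / 7 = 0.0517
UCL_R = D₄·R̄ = 2.574 × 0.0517 = 0.1331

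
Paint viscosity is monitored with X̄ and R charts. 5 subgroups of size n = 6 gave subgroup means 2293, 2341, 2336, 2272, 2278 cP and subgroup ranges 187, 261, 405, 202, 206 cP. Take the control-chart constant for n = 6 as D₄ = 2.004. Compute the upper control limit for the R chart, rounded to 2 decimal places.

R̄ = (187 + 261 + 405 + 202 + 206) / 5 = 1261.0000 / 5 = 252.2000
UCL_R = D₄·R̄ = 2.004 × 252.2000 = 505.4088

505.41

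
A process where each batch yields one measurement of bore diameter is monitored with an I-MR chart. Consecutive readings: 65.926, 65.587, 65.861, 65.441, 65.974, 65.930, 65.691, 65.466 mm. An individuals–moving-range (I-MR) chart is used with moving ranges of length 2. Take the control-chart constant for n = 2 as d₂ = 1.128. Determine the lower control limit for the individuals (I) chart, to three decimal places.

64.947

X̄ = (65.926 + 65.587 + 65.861 + 65.441 + 65.974 + 65.930 + 65.691 + 65.466) / 8 = 65.7345
Moving ranges: 0.339, 0.274, 0.420, 0.533, 0.044, 0.239, 0.225; M̄R̄ = 2.0740 / 7 = 0.2963
LCL = X̄ − 3·M̄R̄/d₂ = 65.7345 − 3 × 0.2963 / 1.128 = 64.9465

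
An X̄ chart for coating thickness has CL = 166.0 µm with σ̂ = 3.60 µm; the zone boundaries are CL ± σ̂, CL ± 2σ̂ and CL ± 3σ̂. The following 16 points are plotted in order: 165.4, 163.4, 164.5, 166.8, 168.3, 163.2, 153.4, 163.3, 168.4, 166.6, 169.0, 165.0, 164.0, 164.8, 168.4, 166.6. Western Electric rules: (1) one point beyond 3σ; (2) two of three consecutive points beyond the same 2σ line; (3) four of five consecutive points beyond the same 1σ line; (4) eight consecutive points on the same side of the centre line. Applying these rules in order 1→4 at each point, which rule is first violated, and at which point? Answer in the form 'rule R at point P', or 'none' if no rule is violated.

Zone of each point (C = within 1σ̂, B = 1σ̂–2σ̂, A = 2σ̂–3σ̂, * = beyond 3σ̂; sign = side of CL): 1:-C, 2:-C, 3:-C, 4:+C, 5:+C, 6:-C, 7:-*, 8:-C, 9:+C, 10:+C, 11:+C, 12:-C, 13:-C, 14:-C, 15:+C, 16:+C
Rule 1 (one point beyond the 3σ limits) is satisfied at point 7.

rule 1 at point 7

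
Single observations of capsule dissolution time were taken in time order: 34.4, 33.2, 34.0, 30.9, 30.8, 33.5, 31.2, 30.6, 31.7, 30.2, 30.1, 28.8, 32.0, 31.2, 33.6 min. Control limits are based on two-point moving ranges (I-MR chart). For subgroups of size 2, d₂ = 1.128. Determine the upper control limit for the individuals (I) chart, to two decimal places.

X̄ = (34.4 + 33.2 + 34.0 + 30.9 + 30.8 + 33.5 + 31.2 + 30.6 + 31.7 + 30.2 + 30.1 + 28.8 + 32.0 + 31.2 + 33.6) / 15 = 31.7467
Moving ranges: 1.2, 0.8, 3.1, 0.1, 2.7, 2.3, 0.6, 1.1, 1.5, 0.1, 1.3, 3.2, 0.8, 2.4; M̄R̄ = 21.2000 / 14 = 1.5143
UCL = X̄ + 3·M̄R̄/d₂ = 31.7467 + 3 × 1.5143 / 1.128 = 35.7740

35.77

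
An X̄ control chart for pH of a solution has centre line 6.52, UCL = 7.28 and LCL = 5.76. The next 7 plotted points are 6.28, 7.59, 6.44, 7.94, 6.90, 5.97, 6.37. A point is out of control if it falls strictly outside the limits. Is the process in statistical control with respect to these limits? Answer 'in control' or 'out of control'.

out of control

Compare each point to [5.76, 7.28]: sample 2 = 7.59 > UCL; sample 4 = 7.94 > UCL.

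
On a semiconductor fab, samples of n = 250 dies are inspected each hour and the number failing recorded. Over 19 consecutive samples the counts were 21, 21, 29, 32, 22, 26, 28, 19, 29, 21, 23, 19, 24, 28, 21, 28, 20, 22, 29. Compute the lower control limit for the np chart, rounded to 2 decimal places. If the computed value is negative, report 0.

p̄ = Σdᵢ / (k·n) = 462 / (19 × 250) = 0.09726
LCL = np̄ − 3·√(np̄(1−p̄)) = 24.3158 − 3 × 4.6852 = 10.2603

10.26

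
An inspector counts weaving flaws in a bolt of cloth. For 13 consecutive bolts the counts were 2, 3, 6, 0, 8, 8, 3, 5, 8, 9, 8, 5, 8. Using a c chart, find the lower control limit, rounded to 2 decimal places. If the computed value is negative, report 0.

c̄ = (2 + 3 + 6 + 0 + 8 + 8 + 3 + 5 + 8 + 9 + 8 + 5 + 8) / 13 = 73 / 13 = 5.6154
LCL = c̄ − 3√c̄ = 5.6154 − 3 × 2.3697 = -1.4937 → 0 (cannot be negative)

0.00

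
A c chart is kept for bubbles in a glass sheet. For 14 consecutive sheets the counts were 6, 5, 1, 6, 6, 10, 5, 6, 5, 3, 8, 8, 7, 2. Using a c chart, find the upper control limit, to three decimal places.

c̄ = (6 + 5 + 1 + 6 + 6 + 10 + 5 + 6 + 5 + 3 + 8 + 8 + 7 + 2) / 14 = 78 / 14 = 5.5714
UCL = c̄ + 3√c̄ = 5.5714 + 3 × √5.5714 = 5.5714 + 3 × 2.3604 = 12.6526

12.653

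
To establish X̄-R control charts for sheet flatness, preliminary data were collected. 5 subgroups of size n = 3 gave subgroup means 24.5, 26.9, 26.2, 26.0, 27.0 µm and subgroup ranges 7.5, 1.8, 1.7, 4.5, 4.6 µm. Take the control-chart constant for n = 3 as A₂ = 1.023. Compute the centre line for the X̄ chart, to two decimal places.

X̄̄ = (24.5 + 26.9 + 26.2 + 26.0 + 27.0) / 5 = 130.6000 / 5 = 26.1200
CL = X̄̄ = 26.1200

26.12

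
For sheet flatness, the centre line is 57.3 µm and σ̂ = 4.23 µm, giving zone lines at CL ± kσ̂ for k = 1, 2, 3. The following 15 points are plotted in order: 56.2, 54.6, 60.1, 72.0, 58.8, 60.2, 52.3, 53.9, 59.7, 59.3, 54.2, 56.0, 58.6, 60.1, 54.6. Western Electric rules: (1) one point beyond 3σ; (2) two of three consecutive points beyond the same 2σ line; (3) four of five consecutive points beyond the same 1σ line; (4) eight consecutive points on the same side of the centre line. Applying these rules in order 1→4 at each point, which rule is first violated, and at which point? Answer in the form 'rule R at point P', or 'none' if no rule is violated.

Zone of each point (C = within 1σ̂, B = 1σ̂–2σ̂, A = 2σ̂–3σ̂, * = beyond 3σ̂; sign = side of CL): 1:-C, 2:-C, 3:+C, 4:+*, 5:+C, 6:+C, 7:-B, 8:-C, 9:+C, 10:+C, 11:-C, 12:-C, 13:+C, 14:+C, 15:-C
Rule 1 (one point beyond the 3σ limits) is satisfied at point 4.

rule 1 at point 4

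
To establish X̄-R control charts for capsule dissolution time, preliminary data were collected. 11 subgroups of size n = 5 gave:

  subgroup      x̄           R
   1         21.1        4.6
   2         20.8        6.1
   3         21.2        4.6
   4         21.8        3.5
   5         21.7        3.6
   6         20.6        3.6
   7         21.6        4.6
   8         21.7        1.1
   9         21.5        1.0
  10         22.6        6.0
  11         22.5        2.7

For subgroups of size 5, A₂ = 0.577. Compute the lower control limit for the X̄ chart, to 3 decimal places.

19.383

X̄̄ = (21.1 + 20.8 + 21.2 + 21.8 + 21.7 + 20.6 + 21.6 + 21.7 + 21.5 + 22.6 + 22.5) / 11 = 237.1000 / 11 = 21.5545
R̄ = (4.6 + 6.1 + 4.6 + 3.5 + 3.6 + 3.6 + 4.6 + 1.1 + 1.0 + 6.0 + 2.7) / 11 = 41.4000 / 11 = 3.7636
LCL = X̄̄ − A₂·R̄ = 21.5545 − 0.577 × 3.7636 = 19.3829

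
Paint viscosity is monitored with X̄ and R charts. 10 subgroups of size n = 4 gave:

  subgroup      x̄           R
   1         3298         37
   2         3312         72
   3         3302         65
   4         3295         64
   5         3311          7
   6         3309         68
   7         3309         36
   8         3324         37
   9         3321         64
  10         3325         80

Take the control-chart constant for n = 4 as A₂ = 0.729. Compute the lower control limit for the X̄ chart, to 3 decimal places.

X̄̄ = (3298 + 3312 + 3302 + 3295 + 3311 + 3309 + 3309 + 3324 + 3321 + 3325) / 10 = 33106.0000 / 10 = 3310.6000
R̄ = (37 + 72 + 65 + 64 + 7 + 68 + 36 + 37 + 64 + 80) / 10 = 530.0000 / 10 = 53.0000
LCL = X̄̄ − A₂·R̄ = 3310.6000 − 0.729 × 53.0000 = 3271.9630

3271.963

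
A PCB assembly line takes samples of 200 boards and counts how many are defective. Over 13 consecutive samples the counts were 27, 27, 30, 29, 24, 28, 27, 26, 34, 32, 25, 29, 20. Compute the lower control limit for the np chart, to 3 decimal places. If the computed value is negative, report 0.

12.919

p̄ = Σdᵢ / (k·n) = 358 / (13 × 200) = 0.13769
LCL = np̄ − 3·√(np̄(1−p̄)) = 27.5385 − 3 × 4.8731 = 12.9193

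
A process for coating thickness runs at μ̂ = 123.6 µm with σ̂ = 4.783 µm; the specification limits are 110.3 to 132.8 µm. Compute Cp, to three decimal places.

0.784

Cp = (USL − LSL) / (6σ̂) = (132.8 − 110.3) / (6 × 4.783) = 22.5000 / 28.6980 = 0.7840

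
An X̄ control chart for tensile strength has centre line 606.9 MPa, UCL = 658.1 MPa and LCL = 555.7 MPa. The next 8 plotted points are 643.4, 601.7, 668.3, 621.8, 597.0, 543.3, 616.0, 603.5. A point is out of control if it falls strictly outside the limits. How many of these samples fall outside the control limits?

2

Compare each point to [555.7, 658.1]: sample 3 = 668.3 > UCL; sample 6 = 543.3 < LCL.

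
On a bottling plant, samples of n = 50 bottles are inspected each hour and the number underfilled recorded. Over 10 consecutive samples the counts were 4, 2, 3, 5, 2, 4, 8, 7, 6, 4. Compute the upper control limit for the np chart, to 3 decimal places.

p̄ = Σdᵢ / (k·n) = 45 / (10 × 50) = 0.09000
UCL = np̄ + 3·√(np̄(1−p̄)) = 4.5000 + 3 × √(4.5000×0.91000) = 4.5000 + 3 × 2.0236 = 10.5708

10.571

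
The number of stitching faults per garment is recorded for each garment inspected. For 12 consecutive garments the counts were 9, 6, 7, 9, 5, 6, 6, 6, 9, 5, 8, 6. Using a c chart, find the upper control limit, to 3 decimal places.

c̄ = (9 + 6 + 7 + 9 + 5 + 6 + 6 + 6 + 9 + 5 + 8 + 6) / 12 = 82 / 12 = 6.8333
UCL = c̄ + 3√c̄ = 6.8333 + 3 × √6.8333 = 6.8333 + 3 × 2.6141 = 14.6755

14.676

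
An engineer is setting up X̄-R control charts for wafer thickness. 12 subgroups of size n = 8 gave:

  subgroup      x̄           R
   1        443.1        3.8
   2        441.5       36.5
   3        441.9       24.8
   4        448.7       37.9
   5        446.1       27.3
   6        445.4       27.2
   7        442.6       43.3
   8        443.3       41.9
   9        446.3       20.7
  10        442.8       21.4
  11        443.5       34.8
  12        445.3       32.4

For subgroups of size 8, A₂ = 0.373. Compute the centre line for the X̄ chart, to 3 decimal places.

444.208

X̄̄ = (443.1 + 441.5 + 441.9 + 448.7 + 446.1 + 445.4 + 442.6 + 443.3 + 446.3 + 442.8 + 443.5 + 445.3) / 12 = 5330.5000 / 12 = 444.2083
CL = X̄̄ = 444.2083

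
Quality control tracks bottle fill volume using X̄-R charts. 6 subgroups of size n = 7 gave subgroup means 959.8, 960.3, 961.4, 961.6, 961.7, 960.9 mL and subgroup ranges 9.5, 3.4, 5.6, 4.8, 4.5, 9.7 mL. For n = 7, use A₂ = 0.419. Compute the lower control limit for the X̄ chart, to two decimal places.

958.33

X̄̄ = (959.8 + 960.3 + 961.4 + 961.6 + 961.7 + 960.9) / 6 = 5765.7000 / 6 = 960.9500
R̄ = (9.5 + 3.4 + 5.6 + 4.8 + 4.5 + 9.7) / 6 = 37.5000 / 6 = 6.2500
LCL = X̄̄ − A₂·R̄ = 960.9500 − 0.419 × 6.2500 = 958.3312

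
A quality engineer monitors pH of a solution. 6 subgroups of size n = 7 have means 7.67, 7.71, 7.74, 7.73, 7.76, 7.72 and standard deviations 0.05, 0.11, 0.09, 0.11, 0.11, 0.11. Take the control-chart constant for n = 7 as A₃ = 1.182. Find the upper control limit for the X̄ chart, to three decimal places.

X̄̄ = (7.67 + 7.71 + 7.74 + 7.73 + 7.76 + 7.72) / 6 = 7.7217
s̄ = (0.05 + 0.11 + 0.09 + 0.11 + 0.11 + 0.11) / 6 = 0.0967
UCL = X̄̄ + A₃·s̄ = 7.7217 + 1.182 × 0.0967 = 7.8359

7.836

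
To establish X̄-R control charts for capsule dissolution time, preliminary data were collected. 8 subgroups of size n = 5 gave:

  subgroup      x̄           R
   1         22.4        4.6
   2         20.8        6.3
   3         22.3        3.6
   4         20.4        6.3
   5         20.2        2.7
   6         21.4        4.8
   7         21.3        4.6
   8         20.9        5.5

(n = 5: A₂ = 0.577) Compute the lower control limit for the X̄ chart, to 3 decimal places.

18.443

X̄̄ = (22.4 + 20.8 + 22.3 + 20.4 + 20.2 + 21.4 + 21.3 + 20.9) / 8 = 169.7000 / 8 = 21.2125
R̄ = (4.6 + 6.3 + 3.6 + 6.3 + 2.7 + 4.8 + 4.6 + 5.5) / 8 = 38.4000 / 8 = 4.8000
LCL = X̄̄ − A₂·R̄ = 21.2125 − 0.577 × 4.8000 = 18.4429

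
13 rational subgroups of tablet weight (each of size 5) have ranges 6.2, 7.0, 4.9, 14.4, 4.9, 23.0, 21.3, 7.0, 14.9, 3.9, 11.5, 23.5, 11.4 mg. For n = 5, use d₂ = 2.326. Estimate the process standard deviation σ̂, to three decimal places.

R̄ = (6.2 + 7.0 + 4.9 + 14.4 + 4.9 + 23.0 + 21.3 + 7.0 + 14.9 + 3.9 + 11.5 + 23.5 + 11.4) / 13 = 11.8385
σ̂ = R̄ / d₂ = 11.8385 / 2.326 = 5.0896

5.090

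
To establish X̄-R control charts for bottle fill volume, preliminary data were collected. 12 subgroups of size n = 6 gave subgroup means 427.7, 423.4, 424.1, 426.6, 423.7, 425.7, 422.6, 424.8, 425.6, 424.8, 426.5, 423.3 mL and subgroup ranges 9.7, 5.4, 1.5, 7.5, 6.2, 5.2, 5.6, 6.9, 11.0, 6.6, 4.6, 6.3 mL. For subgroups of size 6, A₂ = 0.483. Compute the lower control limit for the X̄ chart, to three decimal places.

421.821

X̄̄ = (427.7 + 423.4 + 424.1 + 426.6 + 423.7 + 425.7 + 422.6 + 424.8 + 425.6 + 424.8 + 426.5 + 423.3) / 12 = 5098.8000 / 12 = 424.9000
R̄ = (9.7 + 5.4 + 1.5 + 7.5 + 6.2 + 5.2 + 5.6 + 6.9 + 11.0 + 6.6 + 4.6 + 6.3) / 12 = 76.5000 / 12 = 6.3750
LCL = X̄̄ − A₂·R̄ = 424.9000 − 0.483 × 6.3750 = 421.8209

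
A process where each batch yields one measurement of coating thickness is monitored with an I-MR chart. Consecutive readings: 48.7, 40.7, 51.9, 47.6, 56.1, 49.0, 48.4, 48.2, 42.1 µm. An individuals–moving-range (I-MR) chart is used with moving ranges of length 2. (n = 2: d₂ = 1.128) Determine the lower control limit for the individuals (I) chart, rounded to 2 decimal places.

32.79

X̄ = (48.7 + 40.7 + 51.9 + 47.6 + 56.1 + 49.0 + 48.4 + 48.2 + 42.1) / 9 = 48.0778
Moving ranges: 8.0, 11.2, 4.3, 8.5, 7.1, 0.6, 0.2, 6.1; M̄R̄ = 46.0000 / 8 = 5.7500
LCL = X̄ − 3·M̄R̄/d₂ = 48.0778 − 3 × 5.7500 / 1.128 = 32.7852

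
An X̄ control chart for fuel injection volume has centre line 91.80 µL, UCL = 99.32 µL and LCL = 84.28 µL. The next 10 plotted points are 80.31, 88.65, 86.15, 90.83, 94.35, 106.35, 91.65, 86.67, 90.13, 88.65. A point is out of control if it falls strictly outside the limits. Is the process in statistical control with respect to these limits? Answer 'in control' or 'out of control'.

Compare each point to [84.28, 99.32]: sample 1 = 80.31 < LCL; sample 6 = 106.35 > UCL.

out of control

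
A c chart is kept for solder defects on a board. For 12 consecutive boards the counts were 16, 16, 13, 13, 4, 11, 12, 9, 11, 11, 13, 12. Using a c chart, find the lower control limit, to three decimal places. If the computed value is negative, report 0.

c̄ = (16 + 16 + 13 + 13 + 4 + 11 + 12 + 9 + 11 + 11 + 13 + 12) / 12 = 141 / 12 = 11.7500
LCL = c̄ − 3√c̄ = 11.7500 − 3 × 3.4278 = 1.4665

1.467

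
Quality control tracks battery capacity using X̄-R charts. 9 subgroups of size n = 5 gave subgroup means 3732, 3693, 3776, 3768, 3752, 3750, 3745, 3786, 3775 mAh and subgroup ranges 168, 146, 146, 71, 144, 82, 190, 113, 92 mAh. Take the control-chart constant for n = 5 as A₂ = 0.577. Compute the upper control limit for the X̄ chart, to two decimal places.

X̄̄ = (3732 + 3693 + 3776 + 3768 + 3752 + 3750 + 3745 + 3786 + 3775) / 9 = 33777.0000 / 9 = 3753.0000
R̄ = (168 + 146 + 146 + 71 + 144 + 82 + 190 + 113 + 92) / 9 = 1152.0000 / 9 = 128.0000
UCL = X̄̄ + A₂·R̄ = 3753.0000 + 0.577 × 128.0000 = 3826.8560

3826.86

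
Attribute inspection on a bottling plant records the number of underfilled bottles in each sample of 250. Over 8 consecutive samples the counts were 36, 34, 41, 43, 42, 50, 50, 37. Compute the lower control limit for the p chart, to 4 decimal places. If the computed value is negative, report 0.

0.0958

p̄ = Σdᵢ / (k·n) = 333 / (8 × 250) = 0.16650
LCL = p̄ − 3·√(p̄(1−p̄)/n) = 0.16650 − 3 × 0.02356 = 0.09582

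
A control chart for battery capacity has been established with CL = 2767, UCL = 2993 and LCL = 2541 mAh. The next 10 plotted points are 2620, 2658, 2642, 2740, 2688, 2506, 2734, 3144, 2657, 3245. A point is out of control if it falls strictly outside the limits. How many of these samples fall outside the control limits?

Compare each point to [2541, 2993]: sample 6 = 2506 < LCL; sample 8 = 3144 > UCL; sample 10 = 3245 > UCL.

3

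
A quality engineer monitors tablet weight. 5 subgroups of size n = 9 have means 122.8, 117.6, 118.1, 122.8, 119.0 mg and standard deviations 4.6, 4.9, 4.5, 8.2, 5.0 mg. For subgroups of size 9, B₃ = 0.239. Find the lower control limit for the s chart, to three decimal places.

s̄ = (4.6 + 4.9 + 4.5 + 8.2 + 5.0) / 5 = 5.4400
LCL_s = B₃·s̄ = 0.239 × 5.4400 = 1.3002

1.300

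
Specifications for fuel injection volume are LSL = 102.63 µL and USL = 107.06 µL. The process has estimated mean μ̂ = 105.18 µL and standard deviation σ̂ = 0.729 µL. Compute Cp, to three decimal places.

1.013

Cp = (USL − LSL) / (6σ̂) = (107.06 − 102.63) / (6 × 0.729) = 4.4300 / 4.3740 = 1.0128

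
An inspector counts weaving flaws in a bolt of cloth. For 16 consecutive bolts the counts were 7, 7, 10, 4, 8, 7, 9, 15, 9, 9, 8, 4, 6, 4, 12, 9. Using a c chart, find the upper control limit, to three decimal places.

16.485

c̄ = (7 + 7 + 10 + 4 + 8 + 7 + 9 + 15 + 9 + 9 + 8 + 4 + 6 + 4 + 12 + 9) / 16 = 128 / 16 = 8.0000
UCL = c̄ + 3√c̄ = 8.0000 + 3 × √8.0000 = 8.0000 + 3 × 2.8284 = 16.4853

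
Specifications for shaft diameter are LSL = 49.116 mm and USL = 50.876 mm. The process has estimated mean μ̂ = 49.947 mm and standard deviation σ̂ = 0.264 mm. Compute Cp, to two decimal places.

Cp = (USL − LSL) / (6σ̂) = (50.876 − 49.116) / (6 × 0.264) = 1.7600 / 1.5840 = 1.1111

1.11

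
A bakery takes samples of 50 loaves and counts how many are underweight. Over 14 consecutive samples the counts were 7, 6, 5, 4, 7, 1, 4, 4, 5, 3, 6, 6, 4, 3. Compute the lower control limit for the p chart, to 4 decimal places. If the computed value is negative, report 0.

0.0000

p̄ = Σdᵢ / (k·n) = 65 / (14 × 50) = 0.09286
LCL = p̄ − 3·√(p̄(1−p̄)/n) = 0.09286 − 3 × 0.04105 = -0.03028 → 0 (negative, so LCL = 0)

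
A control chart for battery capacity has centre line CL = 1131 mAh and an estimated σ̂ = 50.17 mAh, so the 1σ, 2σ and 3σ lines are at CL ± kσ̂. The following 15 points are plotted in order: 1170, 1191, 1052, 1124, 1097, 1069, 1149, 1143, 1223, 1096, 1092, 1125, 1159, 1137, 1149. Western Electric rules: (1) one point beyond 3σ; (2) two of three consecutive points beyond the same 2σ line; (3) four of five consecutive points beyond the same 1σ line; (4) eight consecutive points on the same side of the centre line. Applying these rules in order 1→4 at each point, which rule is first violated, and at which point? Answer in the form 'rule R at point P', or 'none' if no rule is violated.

none

Zone of each point (C = within 1σ̂, B = 1σ̂–2σ̂, A = 2σ̂–3σ̂, * = beyond 3σ̂; sign = side of CL): 1:+C, 2:+B, 3:-B, 4:-C, 5:-C, 6:-B, 7:+C, 8:+C, 9:+B, 10:-C, 11:-C, 12:-C, 13:+C, 14:+C, 15:+C
No rule fires across all 15 points.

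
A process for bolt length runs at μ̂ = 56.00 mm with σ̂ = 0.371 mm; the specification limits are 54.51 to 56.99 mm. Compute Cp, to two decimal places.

Cp = (USL − LSL) / (6σ̂) = (56.99 − 54.51) / (6 × 0.371) = 2.4800 / 2.2260 = 1.1141

1.11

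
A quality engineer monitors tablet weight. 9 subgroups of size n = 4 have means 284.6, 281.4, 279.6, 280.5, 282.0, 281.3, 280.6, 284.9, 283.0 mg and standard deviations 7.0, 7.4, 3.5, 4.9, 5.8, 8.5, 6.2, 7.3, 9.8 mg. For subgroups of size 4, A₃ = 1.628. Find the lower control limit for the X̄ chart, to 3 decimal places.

X̄̄ = (284.6 + 281.4 + 279.6 + 280.5 + 282.0 + 281.3 + 280.6 + 284.9 + 283.0) / 9 = 281.9889
s̄ = (7.0 + 7.4 + 3.5 + 4.9 + 5.8 + 8.5 + 6.2 + 7.3 + 9.8) / 9 = 6.7111
LCL = X̄̄ − A₃·s̄ = 281.9889 − 1.628 × 6.7111 = 271.0632

271.063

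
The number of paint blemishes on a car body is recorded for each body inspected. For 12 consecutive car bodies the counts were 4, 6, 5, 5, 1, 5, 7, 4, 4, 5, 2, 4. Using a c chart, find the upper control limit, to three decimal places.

c̄ = (4 + 6 + 5 + 5 + 1 + 5 + 7 + 4 + 4 + 5 + 2 + 4) / 12 = 52 / 12 = 4.3333
UCL = c̄ + 3√c̄ = 4.3333 + 3 × √4.3333 = 4.3333 + 3 × 2.0817 = 10.5783

10.578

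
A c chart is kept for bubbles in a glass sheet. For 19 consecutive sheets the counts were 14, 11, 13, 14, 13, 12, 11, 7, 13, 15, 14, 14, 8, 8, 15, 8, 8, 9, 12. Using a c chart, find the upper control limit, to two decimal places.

c̄ = (14 + 11 + 13 + 14 + 13 + 12 + 11 + 7 + 13 + 15 + 14 + 14 + 8 + 8 + 15 + 8 + 8 + 9 + 12) / 19 = 219 / 19 = 11.5263
UCL = c̄ + 3√c̄ = 11.5263 + 3 × √11.5263 = 11.5263 + 3 × 3.3950 = 21.7114

21.71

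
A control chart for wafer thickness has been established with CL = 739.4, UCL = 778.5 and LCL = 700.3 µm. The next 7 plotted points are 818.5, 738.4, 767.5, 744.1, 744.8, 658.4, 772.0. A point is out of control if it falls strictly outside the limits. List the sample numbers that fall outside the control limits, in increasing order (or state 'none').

Compare each point to [700.3, 778.5]: sample 1 = 818.5 > UCL; sample 6 = 658.4 < LCL.

1, 6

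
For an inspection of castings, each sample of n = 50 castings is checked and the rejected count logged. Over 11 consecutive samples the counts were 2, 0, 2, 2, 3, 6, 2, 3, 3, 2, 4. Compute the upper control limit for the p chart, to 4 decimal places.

p̄ = Σdᵢ / (k·n) = 29 / (11 × 50) = 0.05273
UCL = p̄ + 3·√(p̄(1−p̄)/n) = 0.05273 + 3 × √(0.05273×0.94727/50) = 0.05273 + 3 × 0.03161 = 0.14755

0.1475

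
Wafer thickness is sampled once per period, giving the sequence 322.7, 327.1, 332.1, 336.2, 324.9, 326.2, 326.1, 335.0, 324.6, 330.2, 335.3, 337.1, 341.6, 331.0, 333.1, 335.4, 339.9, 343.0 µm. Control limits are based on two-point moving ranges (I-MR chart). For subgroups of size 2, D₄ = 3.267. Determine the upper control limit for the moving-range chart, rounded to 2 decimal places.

Moving ranges: 4.4, 5.0, 4.1, 11.3, 1.3, 0.1, 8.9, 10.4, 5.6, 5.1, 1.8, 4.5, 10.6, 2.1, 2.3, 4.5, 3.1; M̄R̄ = 85.1000 / 17 = 5.0059
UCL_MR = D₄·M̄R̄ = 3.267 × 5.0059 = 16.3542

16.35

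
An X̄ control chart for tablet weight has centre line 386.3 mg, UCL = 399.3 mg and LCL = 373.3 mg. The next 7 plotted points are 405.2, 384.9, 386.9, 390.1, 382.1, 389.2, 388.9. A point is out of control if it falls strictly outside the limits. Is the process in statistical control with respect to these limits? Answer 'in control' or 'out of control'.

out of control

Compare each point to [373.3, 399.3]: sample 1 = 405.2 > UCL.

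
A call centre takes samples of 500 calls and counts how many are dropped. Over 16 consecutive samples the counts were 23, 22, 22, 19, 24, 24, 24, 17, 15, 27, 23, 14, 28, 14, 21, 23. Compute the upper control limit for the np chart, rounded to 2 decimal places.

34.78

p̄ = Σdᵢ / (k·n) = 340 / (16 × 500) = 0.04250
UCL = np̄ + 3·√(np̄(1−p̄)) = 21.2500 + 3 × √(21.2500×0.95750) = 21.2500 + 3 × 4.5108 = 34.7823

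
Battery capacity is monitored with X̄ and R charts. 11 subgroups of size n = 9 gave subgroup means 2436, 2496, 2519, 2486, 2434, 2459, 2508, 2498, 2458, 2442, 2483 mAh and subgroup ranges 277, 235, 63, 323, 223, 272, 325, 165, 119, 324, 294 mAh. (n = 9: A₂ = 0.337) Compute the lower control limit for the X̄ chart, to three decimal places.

2394.187

X̄̄ = (2436 + 2496 + 2519 + 2486 + 2434 + 2459 + 2508 + 2498 + 2458 + 2442 + 2483) / 11 = 27219.0000 / 11 = 2474.4545
R̄ = (277 + 235 + 63 + 323 + 223 + 272 + 325 + 165 + 119 + 324 + 294) / 11 = 2620.0000 / 11 = 238.1818
LCL = X̄̄ − A₂·R̄ = 2474.4545 − 0.337 × 238.1818 = 2394.1873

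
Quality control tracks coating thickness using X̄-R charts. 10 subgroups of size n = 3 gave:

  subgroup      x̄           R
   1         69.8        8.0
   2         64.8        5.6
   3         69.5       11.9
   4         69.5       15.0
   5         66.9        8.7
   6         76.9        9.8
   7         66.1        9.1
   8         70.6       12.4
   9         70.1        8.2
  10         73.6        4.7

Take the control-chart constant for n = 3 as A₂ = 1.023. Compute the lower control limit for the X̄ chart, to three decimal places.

X̄̄ = (69.8 + 64.8 + 69.5 + 69.5 + 66.9 + 76.9 + 66.1 + 70.6 + 70.1 + 73.6) / 10 = 697.8000 / 10 = 69.7800
R̄ = (8.0 + 5.6 + 11.9 + 15.0 + 8.7 + 9.8 + 9.1 + 12.4 + 8.2 + 4.7) / 10 = 93.4000 / 10 = 9.3400
LCL = X̄̄ − A₂·R̄ = 69.7800 − 1.023 × 9.3400 = 60.2252

60.225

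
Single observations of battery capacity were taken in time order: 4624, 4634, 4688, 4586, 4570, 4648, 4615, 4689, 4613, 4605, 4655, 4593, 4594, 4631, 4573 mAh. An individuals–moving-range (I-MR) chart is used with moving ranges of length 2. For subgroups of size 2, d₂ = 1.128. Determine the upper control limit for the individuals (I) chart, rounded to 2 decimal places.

4746.39

X̄ = (4624 + 4634 + 4688 + 4586 + 4570 + 4648 + 4615 + 4689 + 4613 + 4605 + 4655 + 4593 + 4594 + 4631 + 4573) / 15 = 4621.2000
Moving ranges: 10, 54, 102, 16, 78, 33, 74, 76, 8, 50, 62, 1, 37, 58; M̄R̄ = 659.0000 / 14 = 47.0714
UCL = X̄ + 3·M̄R̄/d₂ = 4621.2000 + 3 × 47.0714 / 1.128 = 4746.3900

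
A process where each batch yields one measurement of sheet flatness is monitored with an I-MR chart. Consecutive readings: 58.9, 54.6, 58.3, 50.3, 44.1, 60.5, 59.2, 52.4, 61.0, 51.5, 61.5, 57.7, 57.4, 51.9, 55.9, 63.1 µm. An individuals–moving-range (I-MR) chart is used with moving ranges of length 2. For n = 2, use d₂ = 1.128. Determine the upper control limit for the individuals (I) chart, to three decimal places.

X̄ = (58.9 + 54.6 + 58.3 + 50.3 + 44.1 + 60.5 + 59.2 + 52.4 + 61.0 + 51.5 + 61.5 + 57.7 + 57.4 + 51.9 + 55.9 + 63.1) / 16 = 56.1437
Moving ranges: 4.3, 3.7, 8.0, 6.2, 16.4, 1.3, 6.8, 8.6, 9.5, 10.0, 3.8, 0.3, 5.5, 4.0, 7.2; M̄R̄ = 95.6000 / 15 = 6.3733
UCL = X̄ + 3·M̄R̄/d₂ = 56.1437 + 3 × 6.3733 / 1.128 = 73.0941

73.094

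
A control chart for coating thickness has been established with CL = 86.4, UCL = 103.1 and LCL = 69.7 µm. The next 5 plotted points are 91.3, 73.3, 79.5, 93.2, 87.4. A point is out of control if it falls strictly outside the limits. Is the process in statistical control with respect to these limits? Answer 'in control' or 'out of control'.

in control

All 5 points lie within [69.7, 103.1].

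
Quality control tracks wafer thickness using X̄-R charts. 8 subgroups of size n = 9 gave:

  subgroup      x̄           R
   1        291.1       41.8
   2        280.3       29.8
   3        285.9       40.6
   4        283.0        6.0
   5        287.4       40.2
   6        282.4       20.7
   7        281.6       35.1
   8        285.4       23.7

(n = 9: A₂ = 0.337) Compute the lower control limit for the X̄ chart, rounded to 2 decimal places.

274.62

X̄̄ = (291.1 + 280.3 + 285.9 + 283.0 + 287.4 + 282.4 + 281.6 + 285.4) / 8 = 2277.1000 / 8 = 284.6375
R̄ = (41.8 + 29.8 + 40.6 + 6.0 + 40.2 + 20.7 + 35.1 + 23.7) / 8 = 237.9000 / 8 = 29.7375
LCL = X̄̄ − A₂·R̄ = 284.6375 − 0.337 × 29.7375 = 274.6160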